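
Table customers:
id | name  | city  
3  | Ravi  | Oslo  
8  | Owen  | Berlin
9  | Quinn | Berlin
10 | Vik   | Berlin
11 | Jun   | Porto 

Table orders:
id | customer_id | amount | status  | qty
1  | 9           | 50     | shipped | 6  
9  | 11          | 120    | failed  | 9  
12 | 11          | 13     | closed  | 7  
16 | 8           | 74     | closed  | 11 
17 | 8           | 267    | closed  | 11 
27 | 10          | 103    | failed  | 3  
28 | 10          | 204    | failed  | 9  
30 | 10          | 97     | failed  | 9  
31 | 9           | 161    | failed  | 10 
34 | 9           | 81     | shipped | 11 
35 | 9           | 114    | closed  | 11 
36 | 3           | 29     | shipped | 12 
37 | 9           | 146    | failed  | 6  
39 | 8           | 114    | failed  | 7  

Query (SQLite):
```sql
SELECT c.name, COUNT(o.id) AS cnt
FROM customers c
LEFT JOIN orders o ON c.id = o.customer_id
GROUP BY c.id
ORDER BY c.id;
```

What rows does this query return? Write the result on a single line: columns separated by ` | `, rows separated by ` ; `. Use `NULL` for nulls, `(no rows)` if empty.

LEFT JOIN keeps every customers row; unmatched ones get NULL for orders columns.
Group by customers.id and compute COUNT(o.id). COUNT(col) of an all-NULL group is 0.
  3: ids {36} → COUNT(o.id)=1
  8: ids {16, 17, 39} → COUNT(o.id)=3
  9: ids {1, 31, 34, 35, 37} → COUNT(o.id)=5
  10: ids {27, 28, 30} → COUNT(o.id)=3
  11: ids {9, 12} → COUNT(o.id)=2

Ravi | 1 ; Owen | 3 ; Quinn | 5 ; Vik | 3 ; Jun | 2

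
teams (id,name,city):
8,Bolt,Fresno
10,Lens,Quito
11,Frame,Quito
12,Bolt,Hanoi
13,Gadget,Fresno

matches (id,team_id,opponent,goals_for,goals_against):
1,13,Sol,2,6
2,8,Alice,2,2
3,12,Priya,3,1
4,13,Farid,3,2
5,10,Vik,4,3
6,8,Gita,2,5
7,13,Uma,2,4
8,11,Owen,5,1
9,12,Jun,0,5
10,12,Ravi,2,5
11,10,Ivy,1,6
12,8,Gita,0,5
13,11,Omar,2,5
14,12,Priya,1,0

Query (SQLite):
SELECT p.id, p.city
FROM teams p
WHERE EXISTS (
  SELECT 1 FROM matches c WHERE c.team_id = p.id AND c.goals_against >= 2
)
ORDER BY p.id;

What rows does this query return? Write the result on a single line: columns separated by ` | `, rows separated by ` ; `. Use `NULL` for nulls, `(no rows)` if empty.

8 | Fresno ; 10 | Quito ; 11 | Quito ; 12 | Hanoi ; 13 | Fresno

For each teams row, check whether any matches with matching team_id has goals_against >= 2.
Keep rows where that is true.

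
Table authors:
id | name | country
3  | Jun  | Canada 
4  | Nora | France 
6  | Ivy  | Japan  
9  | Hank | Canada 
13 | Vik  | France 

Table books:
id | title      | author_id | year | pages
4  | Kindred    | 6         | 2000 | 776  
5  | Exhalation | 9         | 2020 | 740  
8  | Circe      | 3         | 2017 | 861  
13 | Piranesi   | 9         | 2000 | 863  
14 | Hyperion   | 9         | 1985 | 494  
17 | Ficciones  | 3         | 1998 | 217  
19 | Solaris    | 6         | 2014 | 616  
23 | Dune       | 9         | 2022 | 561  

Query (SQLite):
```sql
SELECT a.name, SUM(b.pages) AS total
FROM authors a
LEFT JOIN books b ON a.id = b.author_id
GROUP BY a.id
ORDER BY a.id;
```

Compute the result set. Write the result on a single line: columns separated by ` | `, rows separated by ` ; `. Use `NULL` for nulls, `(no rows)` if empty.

Jun | 1078 ; Nora | NULL ; Ivy | 1392 ; Hank | 2658 ; Vik | NULL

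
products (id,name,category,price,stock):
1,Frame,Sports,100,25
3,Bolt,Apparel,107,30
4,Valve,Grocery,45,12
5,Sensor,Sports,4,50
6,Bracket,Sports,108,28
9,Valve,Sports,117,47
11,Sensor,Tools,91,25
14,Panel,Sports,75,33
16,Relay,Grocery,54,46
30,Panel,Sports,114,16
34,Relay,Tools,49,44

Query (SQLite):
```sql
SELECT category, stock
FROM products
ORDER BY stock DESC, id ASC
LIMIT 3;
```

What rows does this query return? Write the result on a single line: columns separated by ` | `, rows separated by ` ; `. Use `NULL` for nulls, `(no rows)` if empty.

Sort by stock desc, tiebreak id asc: (50, id=5), (47, id=9), (46, id=16), (44, id=34), (33, id=14), (30, id=3) …. Take first 3.

Sports | 50 ; Sports | 47 ; Grocery | 46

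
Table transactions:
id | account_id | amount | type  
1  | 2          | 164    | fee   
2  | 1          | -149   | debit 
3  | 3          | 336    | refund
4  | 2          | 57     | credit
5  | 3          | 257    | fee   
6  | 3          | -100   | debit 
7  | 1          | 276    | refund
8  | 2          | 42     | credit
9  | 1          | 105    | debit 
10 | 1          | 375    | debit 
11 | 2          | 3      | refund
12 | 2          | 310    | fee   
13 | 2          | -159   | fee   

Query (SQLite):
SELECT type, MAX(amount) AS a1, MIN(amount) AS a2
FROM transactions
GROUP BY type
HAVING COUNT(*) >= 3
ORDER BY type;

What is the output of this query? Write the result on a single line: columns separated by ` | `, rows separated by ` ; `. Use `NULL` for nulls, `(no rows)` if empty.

debit | 375 | -149 ; fee | 310 | -159 ; refund | 336 | 3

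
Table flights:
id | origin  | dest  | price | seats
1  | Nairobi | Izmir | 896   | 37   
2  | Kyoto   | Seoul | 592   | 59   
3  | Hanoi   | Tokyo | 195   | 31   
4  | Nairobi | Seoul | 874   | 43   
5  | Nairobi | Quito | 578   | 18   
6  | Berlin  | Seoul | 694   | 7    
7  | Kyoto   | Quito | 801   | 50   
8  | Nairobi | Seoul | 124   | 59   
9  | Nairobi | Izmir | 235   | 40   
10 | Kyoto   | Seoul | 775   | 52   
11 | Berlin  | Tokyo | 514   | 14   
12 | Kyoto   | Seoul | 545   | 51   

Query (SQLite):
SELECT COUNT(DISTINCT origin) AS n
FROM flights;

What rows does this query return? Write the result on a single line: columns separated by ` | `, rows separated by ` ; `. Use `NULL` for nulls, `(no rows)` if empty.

4

Count distinct non-NULL origin values.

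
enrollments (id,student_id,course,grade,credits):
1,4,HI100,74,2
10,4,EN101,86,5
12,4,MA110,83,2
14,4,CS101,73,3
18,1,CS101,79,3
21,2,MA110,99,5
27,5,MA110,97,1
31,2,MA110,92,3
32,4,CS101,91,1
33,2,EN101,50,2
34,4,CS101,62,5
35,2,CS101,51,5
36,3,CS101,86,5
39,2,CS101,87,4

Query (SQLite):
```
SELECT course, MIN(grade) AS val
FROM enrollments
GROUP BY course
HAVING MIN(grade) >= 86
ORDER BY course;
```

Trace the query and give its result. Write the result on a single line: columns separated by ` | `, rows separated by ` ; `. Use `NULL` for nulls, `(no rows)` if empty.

Partition enrollments by course; compute MIN(grade) within each group.
HAVING: keep groups where MIN(grade) >= 86.
  CS101: ids {14, 18, 32, 34, 35, 36, 39} → MIN(grade)=51
  EN101: ids {10, 33} → MIN(grade)=50
  HI100: ids {1} → MIN(grade)=74
  MA110: ids {12, 21, 27, 31} → MIN(grade)=83

(no rows)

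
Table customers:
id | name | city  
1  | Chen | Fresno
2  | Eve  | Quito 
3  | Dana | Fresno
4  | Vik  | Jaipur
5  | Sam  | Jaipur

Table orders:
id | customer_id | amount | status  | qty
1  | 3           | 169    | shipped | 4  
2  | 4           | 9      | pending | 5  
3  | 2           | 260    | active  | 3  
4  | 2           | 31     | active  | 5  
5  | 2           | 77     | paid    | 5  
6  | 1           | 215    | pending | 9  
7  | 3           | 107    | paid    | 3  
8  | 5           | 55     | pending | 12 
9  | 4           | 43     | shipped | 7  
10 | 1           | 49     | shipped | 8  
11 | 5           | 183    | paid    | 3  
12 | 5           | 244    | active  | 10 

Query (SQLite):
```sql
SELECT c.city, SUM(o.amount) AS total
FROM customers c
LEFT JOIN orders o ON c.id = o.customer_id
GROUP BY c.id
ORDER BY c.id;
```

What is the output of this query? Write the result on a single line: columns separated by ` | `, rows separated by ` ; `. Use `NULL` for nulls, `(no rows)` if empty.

Fresno | 264 ; Quito | 368 ; Fresno | 276 ; Jaipur | 52 ; Jaipur | 482

LEFT JOIN keeps every customers row; unmatched ones get NULL for orders columns.
Group by customers.id and compute SUM(o.amount). SUM over an all-NULL group is NULL.
  1: ids {6, 10} → SUM(o.amount)=264
  2: ids {3, 4, 5} → SUM(o.amount)=368
  3: ids {1, 7} → SUM(o.amount)=276
  4: ids {2, 9} → SUM(o.amount)=52
  5: ids {8, 11, 12} → SUM(o.amount)=482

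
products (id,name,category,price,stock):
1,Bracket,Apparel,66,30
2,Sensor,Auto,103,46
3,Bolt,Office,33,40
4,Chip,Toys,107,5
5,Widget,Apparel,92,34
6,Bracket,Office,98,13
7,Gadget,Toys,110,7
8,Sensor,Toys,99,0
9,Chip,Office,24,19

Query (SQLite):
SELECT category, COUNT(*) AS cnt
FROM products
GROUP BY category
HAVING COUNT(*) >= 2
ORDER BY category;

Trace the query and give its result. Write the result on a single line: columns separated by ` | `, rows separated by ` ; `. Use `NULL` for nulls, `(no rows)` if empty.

Partition products by category; compute COUNT(*) within each group.
HAVING: keep groups with count ≥ 2.
  Apparel: ids {1, 5} → COUNT(*)=2
  Auto: ids {2} → COUNT(*)=1
  Office: ids {3, 6, 9} → COUNT(*)=3
  Toys: ids {4, 7, 8} → COUNT(*)=3

Apparel | 2 ; Office | 3 ; Toys | 3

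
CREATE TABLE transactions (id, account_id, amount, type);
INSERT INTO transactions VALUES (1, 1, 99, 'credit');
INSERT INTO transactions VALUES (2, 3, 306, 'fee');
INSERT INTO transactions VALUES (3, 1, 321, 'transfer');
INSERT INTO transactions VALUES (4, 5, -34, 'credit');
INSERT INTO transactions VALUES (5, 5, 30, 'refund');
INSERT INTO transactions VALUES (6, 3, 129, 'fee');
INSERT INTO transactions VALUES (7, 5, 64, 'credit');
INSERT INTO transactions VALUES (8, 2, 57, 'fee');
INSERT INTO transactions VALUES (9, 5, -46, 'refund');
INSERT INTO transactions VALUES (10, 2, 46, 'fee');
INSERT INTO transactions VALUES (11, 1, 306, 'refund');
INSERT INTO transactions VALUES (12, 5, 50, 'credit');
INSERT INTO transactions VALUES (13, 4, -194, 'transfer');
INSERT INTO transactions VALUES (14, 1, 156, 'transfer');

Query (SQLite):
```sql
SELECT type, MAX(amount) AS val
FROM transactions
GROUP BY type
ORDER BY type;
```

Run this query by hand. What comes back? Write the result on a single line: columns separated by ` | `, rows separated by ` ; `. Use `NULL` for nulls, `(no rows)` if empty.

credit | 99 ; fee | 306 ; refund | 306 ; transfer | 321

Partition transactions by type; compute MAX(amount) within each group.
  credit: ids {1, 4, 7, 12} → MAX(amount)=99
  fee: ids {2, 6, 8, 10} → MAX(amount)=306
  refund: ids {5, 9, 11} → MAX(amount)=306
  transfer: ids {3, 13, 14} → MAX(amount)=321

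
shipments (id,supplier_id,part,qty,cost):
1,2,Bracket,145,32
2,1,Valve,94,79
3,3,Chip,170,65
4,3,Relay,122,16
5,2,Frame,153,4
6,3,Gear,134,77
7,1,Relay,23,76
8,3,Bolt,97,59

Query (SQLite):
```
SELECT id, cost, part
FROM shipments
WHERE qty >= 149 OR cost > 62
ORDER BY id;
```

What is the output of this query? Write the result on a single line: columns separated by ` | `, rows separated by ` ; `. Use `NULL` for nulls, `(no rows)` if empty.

qty >= 149: ids {3, 5}
cost > 62: ids {2, 3, 6, 7}
Combine with OR.

2 | 79 | Valve ; 3 | 65 | Chip ; 5 | 4 | Frame ; 6 | 77 | Gear ; 7 | 76 | Relay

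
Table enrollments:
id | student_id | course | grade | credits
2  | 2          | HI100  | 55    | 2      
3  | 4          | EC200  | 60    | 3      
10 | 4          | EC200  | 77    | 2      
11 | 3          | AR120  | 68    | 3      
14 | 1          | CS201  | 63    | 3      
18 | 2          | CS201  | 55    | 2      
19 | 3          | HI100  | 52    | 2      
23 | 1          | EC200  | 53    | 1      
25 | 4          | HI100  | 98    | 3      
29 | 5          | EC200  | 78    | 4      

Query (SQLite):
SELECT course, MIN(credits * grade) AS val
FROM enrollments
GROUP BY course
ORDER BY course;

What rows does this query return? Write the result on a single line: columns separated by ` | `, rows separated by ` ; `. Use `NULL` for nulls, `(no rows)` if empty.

AR120 | 204 ; CS201 | 110 ; EC200 | 53 ; HI100 | 104

For each row compute credits * grade.
Group by course; take MIN of the expression per group.
  AR120: ids {11} → MIN(credits * grade)=204
  CS201: ids {14, 18} → MIN(credits * grade)=110
  EC200: ids {3, 10, 23, 29} → MIN(credits * grade)=53
  HI100: ids {2, 19, 25} → MIN(credits * grade)=104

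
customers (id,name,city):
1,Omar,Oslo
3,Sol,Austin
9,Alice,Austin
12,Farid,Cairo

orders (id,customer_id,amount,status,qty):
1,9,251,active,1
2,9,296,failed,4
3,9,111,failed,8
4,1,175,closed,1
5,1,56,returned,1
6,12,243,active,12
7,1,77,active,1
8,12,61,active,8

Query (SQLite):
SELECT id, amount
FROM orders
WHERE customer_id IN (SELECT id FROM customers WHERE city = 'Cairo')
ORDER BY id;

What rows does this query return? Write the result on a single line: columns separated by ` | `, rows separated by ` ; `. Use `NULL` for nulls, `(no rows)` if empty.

Inner query: customers.id where city = 'Cairo'.
Outer: keep orders rows whose customer_id is in that set.
Inner query → {12}

6 | 243 ; 8 | 61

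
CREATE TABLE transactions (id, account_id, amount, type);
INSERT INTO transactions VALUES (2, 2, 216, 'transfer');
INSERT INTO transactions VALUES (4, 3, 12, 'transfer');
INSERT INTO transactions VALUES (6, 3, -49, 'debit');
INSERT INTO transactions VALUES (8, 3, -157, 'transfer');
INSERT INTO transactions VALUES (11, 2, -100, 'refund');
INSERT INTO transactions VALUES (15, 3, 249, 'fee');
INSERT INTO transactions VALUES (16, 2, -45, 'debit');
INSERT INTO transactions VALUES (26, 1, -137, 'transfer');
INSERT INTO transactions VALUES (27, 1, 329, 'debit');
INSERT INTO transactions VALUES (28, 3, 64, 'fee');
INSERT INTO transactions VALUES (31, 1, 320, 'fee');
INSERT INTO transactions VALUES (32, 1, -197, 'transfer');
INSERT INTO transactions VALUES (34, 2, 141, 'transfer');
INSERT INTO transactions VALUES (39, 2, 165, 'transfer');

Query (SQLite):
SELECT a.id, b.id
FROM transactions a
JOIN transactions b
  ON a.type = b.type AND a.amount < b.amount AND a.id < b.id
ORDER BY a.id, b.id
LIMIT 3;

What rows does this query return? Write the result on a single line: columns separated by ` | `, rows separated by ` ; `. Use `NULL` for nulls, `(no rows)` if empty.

Pairs (a,b) with same type, a.amount < b.amount, a.id < b.id.
type groups: debit:{6,16,27} fee:{15,28,31} refund:{11} transfer:{2,4,8,26,32,34,39}
Ordered by (a.id, b.id); first 3.

4 | 34 ; 4 | 39 ; 6 | 16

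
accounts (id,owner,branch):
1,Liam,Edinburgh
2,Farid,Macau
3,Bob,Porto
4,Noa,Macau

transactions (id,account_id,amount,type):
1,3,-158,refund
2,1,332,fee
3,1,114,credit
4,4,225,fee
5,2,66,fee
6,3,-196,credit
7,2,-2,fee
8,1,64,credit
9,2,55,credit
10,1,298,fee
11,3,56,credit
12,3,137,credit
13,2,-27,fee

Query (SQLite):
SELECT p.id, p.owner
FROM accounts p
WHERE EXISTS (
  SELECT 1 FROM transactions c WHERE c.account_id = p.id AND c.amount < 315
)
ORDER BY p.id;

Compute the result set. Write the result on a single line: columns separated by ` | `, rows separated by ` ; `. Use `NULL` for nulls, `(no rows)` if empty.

For each accounts row, check whether any transactions with matching account_id has amount < 315.
Keep rows where that is true.

1 | Liam ; 2 | Farid ; 3 | Bob ; 4 | Noa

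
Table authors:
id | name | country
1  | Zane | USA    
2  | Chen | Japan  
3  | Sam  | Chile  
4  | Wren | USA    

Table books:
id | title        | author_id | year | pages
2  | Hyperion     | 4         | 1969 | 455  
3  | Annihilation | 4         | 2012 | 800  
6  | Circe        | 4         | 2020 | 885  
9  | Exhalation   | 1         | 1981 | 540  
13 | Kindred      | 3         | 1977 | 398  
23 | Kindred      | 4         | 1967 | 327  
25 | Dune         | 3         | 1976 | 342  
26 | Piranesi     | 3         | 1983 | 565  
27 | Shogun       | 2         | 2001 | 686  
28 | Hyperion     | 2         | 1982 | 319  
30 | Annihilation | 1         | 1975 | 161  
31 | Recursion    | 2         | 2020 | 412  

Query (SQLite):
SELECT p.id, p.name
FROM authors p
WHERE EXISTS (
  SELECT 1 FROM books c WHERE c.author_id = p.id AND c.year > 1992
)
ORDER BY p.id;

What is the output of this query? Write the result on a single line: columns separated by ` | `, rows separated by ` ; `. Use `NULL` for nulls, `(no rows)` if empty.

For each authors row, check whether any books with matching author_id has year > 1992.
Keep rows where that is true.

2 | Chen ; 4 | Wren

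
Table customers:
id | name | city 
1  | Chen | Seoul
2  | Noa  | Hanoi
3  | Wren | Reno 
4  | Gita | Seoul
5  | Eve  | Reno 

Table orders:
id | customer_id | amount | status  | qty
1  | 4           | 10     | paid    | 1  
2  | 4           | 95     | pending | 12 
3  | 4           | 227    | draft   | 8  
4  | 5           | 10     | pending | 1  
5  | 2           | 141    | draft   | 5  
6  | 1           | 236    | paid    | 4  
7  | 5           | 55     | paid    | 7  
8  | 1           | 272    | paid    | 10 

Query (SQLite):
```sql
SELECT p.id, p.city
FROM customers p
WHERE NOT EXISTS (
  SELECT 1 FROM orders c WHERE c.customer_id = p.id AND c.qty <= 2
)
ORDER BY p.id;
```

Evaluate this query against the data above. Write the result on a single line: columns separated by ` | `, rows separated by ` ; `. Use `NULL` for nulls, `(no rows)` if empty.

For each customers row, check whether any orders with matching customer_id has qty <= 2.
Keep rows where that is false.

1 | Seoul ; 2 | Hanoi ; 3 | Reno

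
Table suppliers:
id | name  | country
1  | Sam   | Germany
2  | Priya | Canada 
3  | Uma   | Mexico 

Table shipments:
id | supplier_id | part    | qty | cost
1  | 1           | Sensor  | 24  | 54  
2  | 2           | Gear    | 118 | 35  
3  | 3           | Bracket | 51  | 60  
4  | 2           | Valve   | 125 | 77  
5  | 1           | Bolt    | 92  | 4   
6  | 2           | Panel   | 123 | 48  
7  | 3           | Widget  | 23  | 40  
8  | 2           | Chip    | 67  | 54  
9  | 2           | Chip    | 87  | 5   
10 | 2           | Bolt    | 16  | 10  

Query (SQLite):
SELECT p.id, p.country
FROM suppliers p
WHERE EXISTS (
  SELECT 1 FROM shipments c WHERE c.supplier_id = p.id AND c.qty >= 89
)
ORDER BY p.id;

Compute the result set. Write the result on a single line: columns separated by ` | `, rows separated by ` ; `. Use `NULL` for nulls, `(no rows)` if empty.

For each suppliers row, check whether any shipments with matching supplier_id has qty >= 89.
Keep rows where that is true.

1 | Germany ; 2 | Canada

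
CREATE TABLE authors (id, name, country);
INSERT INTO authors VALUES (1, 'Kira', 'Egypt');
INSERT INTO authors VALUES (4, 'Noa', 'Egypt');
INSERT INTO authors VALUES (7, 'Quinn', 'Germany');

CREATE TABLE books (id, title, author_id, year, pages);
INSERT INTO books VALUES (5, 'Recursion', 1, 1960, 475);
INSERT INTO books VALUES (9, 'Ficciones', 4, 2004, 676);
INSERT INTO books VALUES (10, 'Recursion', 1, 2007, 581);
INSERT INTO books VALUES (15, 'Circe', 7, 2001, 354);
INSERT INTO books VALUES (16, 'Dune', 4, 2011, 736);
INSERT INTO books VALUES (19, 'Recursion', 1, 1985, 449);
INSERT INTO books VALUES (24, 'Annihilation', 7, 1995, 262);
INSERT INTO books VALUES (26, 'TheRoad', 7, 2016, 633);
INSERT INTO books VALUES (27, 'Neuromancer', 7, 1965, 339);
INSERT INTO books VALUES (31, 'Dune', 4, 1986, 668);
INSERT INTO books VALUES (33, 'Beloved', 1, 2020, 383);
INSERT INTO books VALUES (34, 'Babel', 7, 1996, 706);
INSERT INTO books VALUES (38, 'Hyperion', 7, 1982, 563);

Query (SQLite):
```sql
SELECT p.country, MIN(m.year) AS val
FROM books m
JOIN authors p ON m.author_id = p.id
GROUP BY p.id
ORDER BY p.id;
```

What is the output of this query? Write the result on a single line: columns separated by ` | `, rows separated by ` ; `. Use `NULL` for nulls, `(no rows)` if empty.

Egypt | 1960 ; Egypt | 1986 ; Germany | 1965

Join each books row to its authors via author_id.
Group joined rows by authors.id; compute MIN(m.year) per group.
  1: ids {5, 10, 19, 33} → MIN(m.year)=1960
  4: ids {9, 16, 31} → MIN(m.year)=1986
  7: ids {15, 24, 26, 27, 34, 38} → MIN(m.year)=1965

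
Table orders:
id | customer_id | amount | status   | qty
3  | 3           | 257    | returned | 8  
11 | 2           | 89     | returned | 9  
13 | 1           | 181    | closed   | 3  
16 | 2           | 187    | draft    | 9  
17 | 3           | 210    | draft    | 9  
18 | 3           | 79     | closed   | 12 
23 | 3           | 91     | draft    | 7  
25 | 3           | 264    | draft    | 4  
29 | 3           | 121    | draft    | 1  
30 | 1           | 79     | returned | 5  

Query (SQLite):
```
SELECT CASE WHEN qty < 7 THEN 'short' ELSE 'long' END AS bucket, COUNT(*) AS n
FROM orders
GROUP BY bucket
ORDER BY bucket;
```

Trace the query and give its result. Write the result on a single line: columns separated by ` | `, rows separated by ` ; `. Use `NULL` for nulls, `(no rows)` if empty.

long | 6 ; short | 4

Bucket rows by qty < 7 → 'short' else 'long'; count each bucket.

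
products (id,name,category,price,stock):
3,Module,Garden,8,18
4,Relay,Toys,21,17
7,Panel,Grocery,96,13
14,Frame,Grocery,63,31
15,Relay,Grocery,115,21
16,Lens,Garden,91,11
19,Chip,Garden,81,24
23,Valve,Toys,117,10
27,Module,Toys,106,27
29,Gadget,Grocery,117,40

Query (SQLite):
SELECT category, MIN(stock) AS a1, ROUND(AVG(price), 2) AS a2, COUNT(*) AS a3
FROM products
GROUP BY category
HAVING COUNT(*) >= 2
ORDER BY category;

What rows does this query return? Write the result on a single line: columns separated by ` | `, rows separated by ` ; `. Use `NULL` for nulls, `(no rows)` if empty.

Garden | 11 | 60 | 3 ; Grocery | 13 | 97.75 | 4 ; Toys | 10 | 81.33 | 3

Group products by category.
Per group compute: MIN(stock), ROUND(AVG(price), 2), COUNT(*).
HAVING: drop groups with fewer than 2 rows.
  Garden: ids {3, 16, 19} → MIN(stock)=11, ROUND(AVG(price), 2)=60, COUNT(*)=3
  Grocery: ids {7, 14, 15, 29} → MIN(stock)=13, ROUND(AVG(price), 2)=97.75, COUNT(*)=4
  Toys: ids {4, 23, 27} → MIN(stock)=10, ROUND(AVG(price), 2)=81.33, COUNT(*)=3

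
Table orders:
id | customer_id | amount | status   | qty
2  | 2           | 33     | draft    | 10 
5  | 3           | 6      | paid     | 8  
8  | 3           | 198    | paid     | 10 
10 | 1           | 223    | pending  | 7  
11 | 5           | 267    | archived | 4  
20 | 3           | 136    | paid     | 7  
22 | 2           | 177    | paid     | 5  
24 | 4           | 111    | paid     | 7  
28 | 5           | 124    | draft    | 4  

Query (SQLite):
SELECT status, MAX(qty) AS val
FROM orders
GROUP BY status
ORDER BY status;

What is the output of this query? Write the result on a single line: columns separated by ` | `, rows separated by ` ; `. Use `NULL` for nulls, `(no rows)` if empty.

Partition orders by status; compute MAX(qty) within each group.
  archived: ids {11} → MAX(qty)=4
  draft: ids {2, 28} → MAX(qty)=10
  paid: ids {5, 8, 20, 22, 24} → MAX(qty)=10
  pending: ids {10} → MAX(qty)=7

archived | 4 ; draft | 10 ; paid | 10 ; pending | 7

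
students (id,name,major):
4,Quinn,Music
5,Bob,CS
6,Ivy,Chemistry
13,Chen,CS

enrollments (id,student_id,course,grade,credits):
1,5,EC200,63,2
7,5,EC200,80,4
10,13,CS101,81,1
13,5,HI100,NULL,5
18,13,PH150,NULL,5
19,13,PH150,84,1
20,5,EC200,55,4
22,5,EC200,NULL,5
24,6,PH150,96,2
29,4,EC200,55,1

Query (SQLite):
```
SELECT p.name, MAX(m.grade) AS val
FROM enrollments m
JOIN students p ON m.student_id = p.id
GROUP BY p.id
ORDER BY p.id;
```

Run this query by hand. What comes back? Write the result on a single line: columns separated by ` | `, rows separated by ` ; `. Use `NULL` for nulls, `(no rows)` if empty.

Quinn | 55 ; Bob | 80 ; Ivy | 96 ; Chen | 84

Join each enrollments row to its students via student_id.
Group joined rows by students.id; compute MAX(m.grade) per group.
  4: ids {29} → MAX(m.grade)=55
  5: ids {1, 7, 13, 20, 22} → MAX(m.grade)=80
  6: ids {24} → MAX(m.grade)=96
  13: ids {10, 18, 19} → MAX(m.grade)=84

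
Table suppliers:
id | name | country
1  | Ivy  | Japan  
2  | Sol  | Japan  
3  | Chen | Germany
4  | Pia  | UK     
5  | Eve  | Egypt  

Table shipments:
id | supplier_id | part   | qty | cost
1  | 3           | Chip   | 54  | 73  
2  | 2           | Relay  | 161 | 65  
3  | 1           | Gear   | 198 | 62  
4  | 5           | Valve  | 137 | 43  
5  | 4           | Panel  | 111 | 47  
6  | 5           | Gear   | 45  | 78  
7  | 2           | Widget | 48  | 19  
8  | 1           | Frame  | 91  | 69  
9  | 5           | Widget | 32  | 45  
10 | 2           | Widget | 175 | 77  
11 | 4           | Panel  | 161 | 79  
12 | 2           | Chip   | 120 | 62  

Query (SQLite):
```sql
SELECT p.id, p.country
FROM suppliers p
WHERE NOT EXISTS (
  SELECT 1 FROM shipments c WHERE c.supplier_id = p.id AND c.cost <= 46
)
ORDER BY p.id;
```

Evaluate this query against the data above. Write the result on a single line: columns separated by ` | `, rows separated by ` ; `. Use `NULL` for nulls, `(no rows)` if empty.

For each suppliers row, check whether any shipments with matching supplier_id has cost <= 46.
Keep rows where that is false.

1 | Japan ; 3 | Germany ; 4 | UK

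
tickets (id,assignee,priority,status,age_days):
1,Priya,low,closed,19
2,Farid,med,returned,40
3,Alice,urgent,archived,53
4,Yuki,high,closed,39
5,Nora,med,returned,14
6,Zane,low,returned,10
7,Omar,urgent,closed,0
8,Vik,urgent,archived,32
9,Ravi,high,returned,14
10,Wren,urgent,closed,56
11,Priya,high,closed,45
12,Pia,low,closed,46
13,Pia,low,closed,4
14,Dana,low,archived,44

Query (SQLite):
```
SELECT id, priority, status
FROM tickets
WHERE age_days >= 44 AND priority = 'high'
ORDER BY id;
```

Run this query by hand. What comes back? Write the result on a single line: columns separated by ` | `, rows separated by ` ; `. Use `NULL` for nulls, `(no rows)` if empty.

age_days >= 44: ids {3, 10, 11, 12, 14}
priority = 'high': ids {4, 9, 11}
Combine with AND.

11 | high | closed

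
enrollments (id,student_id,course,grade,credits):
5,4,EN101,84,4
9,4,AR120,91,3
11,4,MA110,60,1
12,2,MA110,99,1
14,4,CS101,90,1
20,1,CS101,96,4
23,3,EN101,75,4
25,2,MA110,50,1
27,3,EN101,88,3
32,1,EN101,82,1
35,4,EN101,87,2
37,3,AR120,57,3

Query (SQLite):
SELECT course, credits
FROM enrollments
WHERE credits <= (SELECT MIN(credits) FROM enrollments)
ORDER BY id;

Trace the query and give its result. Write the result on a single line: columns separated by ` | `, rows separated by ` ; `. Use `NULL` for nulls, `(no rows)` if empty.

MA110 | 1 ; MA110 | 1 ; CS101 | 1 ; MA110 | 1 ; EN101 | 1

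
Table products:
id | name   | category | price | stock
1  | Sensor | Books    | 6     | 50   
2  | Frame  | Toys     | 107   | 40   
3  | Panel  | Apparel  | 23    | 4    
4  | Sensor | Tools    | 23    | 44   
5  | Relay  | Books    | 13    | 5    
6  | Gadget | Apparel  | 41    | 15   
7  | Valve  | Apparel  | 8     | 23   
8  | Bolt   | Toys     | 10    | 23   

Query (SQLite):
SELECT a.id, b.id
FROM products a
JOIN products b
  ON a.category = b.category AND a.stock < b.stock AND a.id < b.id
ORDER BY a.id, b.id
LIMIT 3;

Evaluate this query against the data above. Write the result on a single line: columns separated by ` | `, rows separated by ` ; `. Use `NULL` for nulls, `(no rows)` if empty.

Pairs (a,b) with same category, a.stock < b.stock, a.id < b.id.
category groups: Apparel:{3,6,7} Books:{1,5} Tools:{4} Toys:{2,8}
Ordered by (a.id, b.id); first 3.

3 | 6 ; 3 | 7 ; 6 | 7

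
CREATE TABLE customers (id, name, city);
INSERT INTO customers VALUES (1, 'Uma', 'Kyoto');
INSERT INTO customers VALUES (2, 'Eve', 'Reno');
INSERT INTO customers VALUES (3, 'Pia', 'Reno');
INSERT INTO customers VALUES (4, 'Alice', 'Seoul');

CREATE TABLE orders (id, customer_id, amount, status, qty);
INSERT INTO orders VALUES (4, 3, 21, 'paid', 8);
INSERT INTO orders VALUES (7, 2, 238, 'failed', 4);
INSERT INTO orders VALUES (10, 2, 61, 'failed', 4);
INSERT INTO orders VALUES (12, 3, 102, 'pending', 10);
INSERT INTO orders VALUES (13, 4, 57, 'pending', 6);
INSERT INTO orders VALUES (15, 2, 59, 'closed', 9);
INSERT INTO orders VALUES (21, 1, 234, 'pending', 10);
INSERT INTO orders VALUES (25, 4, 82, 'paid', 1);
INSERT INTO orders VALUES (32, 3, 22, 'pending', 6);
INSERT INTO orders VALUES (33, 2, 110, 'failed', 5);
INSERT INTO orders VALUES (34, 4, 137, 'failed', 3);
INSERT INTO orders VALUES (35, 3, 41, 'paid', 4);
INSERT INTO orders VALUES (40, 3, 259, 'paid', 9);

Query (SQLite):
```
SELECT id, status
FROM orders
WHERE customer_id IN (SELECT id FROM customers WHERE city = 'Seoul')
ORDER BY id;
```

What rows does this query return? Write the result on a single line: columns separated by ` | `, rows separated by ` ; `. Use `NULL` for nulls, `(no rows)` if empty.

13 | pending ; 25 | paid ; 34 | failed

Inner query: customers.id where city = 'Seoul'.
Outer: keep orders rows whose customer_id is in that set.
Inner query → {4}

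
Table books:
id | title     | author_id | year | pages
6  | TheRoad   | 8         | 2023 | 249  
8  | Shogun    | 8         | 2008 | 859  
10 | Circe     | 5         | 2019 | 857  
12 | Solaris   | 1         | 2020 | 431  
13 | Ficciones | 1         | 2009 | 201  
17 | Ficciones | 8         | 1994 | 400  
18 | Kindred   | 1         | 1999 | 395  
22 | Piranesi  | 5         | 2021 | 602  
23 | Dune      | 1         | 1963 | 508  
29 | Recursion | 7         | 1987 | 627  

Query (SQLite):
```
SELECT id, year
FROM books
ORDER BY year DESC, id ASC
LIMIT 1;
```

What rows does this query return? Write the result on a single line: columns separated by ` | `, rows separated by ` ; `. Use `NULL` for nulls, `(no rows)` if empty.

6 | 2023

Sort by year desc, tiebreak id asc: (2023, id=6), (2021, id=22), (2020, id=12), (2019, id=10) …. Take first 1.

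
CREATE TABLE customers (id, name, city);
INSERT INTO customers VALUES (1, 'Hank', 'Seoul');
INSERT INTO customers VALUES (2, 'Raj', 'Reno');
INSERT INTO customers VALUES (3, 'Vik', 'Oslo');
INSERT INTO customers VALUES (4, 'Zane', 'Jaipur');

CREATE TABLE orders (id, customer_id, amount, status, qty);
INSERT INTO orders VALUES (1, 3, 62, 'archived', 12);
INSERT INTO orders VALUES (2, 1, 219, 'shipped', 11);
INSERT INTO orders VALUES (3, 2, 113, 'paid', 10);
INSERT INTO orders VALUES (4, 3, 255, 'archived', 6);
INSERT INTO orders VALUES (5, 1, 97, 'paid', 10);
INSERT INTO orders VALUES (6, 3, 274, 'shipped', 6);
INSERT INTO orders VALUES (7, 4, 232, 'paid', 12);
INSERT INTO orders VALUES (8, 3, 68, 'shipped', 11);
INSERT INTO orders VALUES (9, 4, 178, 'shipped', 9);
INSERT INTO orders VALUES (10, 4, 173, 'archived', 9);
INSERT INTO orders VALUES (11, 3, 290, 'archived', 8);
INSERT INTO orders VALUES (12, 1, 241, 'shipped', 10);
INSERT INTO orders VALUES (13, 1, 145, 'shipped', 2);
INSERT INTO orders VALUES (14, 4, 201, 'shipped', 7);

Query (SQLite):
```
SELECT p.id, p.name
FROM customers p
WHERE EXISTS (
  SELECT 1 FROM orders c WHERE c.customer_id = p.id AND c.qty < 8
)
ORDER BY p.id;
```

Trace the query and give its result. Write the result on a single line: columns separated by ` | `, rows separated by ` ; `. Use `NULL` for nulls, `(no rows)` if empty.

1 | Hank ; 3 | Vik ; 4 | Zane

For each customers row, check whether any orders with matching customer_id has qty < 8.
Keep rows where that is true.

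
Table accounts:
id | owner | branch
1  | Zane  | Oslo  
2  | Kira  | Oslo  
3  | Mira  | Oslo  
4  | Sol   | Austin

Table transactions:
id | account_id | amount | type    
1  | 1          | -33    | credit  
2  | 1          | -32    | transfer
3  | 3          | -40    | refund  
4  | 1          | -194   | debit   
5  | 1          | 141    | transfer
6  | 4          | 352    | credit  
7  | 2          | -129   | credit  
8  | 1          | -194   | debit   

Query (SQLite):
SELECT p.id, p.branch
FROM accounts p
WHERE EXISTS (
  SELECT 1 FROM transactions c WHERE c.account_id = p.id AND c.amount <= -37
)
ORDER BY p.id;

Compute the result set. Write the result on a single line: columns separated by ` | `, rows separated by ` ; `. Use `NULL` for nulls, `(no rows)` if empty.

1 | Oslo ; 2 | Oslo ; 3 | Oslo

For each accounts row, check whether any transactions with matching account_id has amount <= -37.
Keep rows where that is true.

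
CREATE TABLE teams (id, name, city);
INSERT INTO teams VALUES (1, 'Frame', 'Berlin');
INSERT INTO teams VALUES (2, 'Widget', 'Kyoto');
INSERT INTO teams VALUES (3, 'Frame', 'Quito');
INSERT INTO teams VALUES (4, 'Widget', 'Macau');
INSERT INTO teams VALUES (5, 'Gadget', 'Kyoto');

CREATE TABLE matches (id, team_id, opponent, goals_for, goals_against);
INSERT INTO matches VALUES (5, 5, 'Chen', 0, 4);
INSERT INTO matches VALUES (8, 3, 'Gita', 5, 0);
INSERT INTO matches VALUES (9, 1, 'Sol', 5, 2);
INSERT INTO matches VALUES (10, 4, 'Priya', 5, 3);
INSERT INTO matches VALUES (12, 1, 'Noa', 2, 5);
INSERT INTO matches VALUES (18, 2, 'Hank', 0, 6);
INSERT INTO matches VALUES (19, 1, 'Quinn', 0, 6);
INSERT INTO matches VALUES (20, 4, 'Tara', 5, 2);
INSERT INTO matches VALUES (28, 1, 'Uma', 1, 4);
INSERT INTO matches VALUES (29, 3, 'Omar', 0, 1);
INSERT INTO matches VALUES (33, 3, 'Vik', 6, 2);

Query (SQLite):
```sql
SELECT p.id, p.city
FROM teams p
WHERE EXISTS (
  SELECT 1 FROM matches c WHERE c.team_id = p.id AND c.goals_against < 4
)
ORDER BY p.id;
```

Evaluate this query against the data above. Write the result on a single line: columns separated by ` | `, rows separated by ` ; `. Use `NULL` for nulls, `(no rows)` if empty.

For each teams row, check whether any matches with matching team_id has goals_against < 4.
Keep rows where that is true.

1 | Berlin ; 3 | Quito ; 4 | Macau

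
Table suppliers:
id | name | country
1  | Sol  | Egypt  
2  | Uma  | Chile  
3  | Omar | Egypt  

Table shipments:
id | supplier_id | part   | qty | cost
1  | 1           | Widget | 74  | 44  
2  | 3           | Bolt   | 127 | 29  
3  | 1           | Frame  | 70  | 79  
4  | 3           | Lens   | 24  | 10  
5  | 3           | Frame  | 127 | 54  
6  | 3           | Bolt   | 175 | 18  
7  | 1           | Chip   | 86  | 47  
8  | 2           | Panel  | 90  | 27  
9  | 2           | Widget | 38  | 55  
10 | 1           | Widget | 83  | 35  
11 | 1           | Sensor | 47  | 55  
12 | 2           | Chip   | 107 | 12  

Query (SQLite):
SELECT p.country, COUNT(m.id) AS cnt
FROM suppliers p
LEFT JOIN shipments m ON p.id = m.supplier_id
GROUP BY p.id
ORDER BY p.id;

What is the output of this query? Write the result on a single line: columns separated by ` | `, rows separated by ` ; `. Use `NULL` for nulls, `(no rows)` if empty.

Egypt | 5 ; Chile | 3 ; Egypt | 4

LEFT JOIN keeps every suppliers row; unmatched ones get NULL for shipments columns.
Group by suppliers.id and compute COUNT(m.id). COUNT(col) of an all-NULL group is 0.
  1: ids {1, 3, 7, 10, 11} → COUNT(m.id)=5
  2: ids {8, 9, 12} → COUNT(m.id)=3
  3: ids {2, 4, 5, 6} → COUNT(m.id)=4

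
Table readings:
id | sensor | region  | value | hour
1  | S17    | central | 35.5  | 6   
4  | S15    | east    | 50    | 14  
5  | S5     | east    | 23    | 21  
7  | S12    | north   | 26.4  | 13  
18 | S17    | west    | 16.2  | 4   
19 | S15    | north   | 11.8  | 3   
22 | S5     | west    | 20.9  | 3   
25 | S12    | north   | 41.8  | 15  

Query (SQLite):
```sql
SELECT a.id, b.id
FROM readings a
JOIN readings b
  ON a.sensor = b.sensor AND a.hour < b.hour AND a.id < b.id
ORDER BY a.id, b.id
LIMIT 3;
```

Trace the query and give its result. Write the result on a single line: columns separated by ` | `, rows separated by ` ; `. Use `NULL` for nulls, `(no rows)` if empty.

7 | 25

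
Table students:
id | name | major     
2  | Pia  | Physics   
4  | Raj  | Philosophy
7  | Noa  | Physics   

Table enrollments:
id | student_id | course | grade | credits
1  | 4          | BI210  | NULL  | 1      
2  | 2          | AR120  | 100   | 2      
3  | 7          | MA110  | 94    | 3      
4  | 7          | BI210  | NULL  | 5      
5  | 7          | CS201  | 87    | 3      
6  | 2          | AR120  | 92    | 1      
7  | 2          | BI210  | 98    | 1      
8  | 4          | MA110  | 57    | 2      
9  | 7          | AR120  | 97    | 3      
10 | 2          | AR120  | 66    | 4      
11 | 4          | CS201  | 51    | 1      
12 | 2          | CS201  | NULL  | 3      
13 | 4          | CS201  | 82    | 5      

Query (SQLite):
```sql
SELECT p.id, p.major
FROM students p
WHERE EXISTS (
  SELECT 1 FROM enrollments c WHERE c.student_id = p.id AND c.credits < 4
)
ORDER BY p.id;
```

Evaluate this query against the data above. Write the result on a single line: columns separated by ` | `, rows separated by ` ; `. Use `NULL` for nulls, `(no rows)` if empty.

For each students row, check whether any enrollments with matching student_id has credits < 4.
Keep rows where that is true.

2 | Physics ; 4 | Philosophy ; 7 | Physics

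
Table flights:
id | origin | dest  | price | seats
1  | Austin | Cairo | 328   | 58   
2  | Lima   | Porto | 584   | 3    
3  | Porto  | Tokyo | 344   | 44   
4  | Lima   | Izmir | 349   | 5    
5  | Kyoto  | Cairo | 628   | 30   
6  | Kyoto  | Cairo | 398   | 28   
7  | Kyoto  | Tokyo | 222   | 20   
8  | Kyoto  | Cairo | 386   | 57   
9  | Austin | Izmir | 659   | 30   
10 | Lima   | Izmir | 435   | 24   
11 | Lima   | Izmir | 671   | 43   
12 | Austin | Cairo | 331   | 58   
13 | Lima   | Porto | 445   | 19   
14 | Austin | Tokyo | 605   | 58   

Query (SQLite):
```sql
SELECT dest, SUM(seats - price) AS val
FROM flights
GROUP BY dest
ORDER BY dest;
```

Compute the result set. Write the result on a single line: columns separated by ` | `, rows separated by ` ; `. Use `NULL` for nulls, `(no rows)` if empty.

Cairo | -1840 ; Izmir | -2012 ; Porto | -1007 ; Tokyo | -1049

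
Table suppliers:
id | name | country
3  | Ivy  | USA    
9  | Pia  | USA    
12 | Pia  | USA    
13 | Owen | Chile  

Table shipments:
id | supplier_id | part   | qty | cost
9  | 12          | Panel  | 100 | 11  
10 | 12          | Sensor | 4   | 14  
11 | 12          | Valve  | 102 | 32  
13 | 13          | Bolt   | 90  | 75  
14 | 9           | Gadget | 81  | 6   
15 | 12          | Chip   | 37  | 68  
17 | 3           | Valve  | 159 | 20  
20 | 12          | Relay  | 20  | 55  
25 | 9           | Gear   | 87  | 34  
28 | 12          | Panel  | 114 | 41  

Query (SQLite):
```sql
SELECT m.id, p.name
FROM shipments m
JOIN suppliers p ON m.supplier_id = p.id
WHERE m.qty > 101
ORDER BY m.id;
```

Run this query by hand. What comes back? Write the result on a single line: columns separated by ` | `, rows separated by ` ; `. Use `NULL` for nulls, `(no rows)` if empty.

11 | Pia ; 17 | Ivy ; 28 | Pia

Each shipments row matches the suppliers row where supplier_id = suppliers.id.
Then keep rows with m.qty > 101.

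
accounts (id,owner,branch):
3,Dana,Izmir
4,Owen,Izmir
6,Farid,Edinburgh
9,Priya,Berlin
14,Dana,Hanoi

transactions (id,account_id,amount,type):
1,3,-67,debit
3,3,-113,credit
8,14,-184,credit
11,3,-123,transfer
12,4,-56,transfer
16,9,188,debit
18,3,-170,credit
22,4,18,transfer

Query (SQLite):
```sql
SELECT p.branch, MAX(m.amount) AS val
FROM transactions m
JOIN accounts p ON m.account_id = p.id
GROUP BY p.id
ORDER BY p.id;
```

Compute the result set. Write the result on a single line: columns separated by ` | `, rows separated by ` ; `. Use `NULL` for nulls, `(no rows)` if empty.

Izmir | -67 ; Izmir | 18 ; Berlin | 188 ; Hanoi | -184

Join each transactions row to its accounts via account_id.
Group joined rows by accounts.id; compute MAX(m.amount) per group.
  3: ids {1, 3, 11, 18} → MAX(m.amount)=-67
  4: ids {12, 22} → MAX(m.amount)=18
  9: ids {16} → MAX(m.amount)=188
  14: ids {8} → MAX(m.amount)=-184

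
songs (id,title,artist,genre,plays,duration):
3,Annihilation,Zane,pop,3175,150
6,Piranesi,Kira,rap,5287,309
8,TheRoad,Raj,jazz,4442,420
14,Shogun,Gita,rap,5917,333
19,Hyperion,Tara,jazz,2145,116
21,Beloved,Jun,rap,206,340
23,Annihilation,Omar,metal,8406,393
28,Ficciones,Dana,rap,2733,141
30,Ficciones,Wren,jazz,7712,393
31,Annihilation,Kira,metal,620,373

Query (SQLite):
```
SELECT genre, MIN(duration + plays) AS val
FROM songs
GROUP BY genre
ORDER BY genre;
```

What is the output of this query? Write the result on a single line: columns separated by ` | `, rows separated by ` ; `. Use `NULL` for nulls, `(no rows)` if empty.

jazz | 2261 ; metal | 993 ; pop | 3325 ; rap | 546

For each row compute duration + plays.
Group by genre; take MIN of the expression per group.
  jazz: ids {8, 19, 30} → MIN(duration + plays)=2261
  metal: ids {23, 31} → MIN(duration + plays)=993
  pop: ids {3} → MIN(duration + plays)=3325
  rap: ids {6, 14, 21, 28} → MIN(duration + plays)=546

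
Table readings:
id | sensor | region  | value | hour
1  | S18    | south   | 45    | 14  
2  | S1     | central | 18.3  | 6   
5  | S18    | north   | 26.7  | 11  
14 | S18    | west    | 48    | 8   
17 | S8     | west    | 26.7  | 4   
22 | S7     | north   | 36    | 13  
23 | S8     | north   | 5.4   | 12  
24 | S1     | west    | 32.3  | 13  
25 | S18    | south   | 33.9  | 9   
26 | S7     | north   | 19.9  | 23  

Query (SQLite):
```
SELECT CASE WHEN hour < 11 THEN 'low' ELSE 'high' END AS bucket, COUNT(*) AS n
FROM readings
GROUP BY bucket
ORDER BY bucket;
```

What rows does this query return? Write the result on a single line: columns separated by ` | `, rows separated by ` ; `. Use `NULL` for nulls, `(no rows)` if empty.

high | 6 ; low | 4

Bucket rows by hour < 11 → 'low' else 'high'; count each bucket.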